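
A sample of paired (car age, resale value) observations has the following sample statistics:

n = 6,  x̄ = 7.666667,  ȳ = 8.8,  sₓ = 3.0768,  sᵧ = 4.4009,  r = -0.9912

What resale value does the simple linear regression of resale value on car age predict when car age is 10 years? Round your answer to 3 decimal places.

b = r · sᵧ/sₓ = -0.9912 · 4.4009/3.0768 = -1.417763
a = ȳ − b·x̄ = 8.8 − (-1.417763)·7.666667 = 19.669514
ŷ(10) = a + b·10 = 19.669514 + (-1.417763)·10 = 5.491888

5.492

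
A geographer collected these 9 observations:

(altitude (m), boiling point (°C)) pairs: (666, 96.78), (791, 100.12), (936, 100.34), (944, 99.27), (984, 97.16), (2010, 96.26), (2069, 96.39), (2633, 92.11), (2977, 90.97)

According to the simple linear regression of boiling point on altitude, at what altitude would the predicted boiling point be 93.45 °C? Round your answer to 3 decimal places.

n = 9, Σx = 14010, Σy = 869.4, Σxy = 1333141.79, Σx² = 27920804
Sxx = Σx² − (Σx)²/n = 27920804 − 21808900 = 6111904
Sxy = Σxy − (Σx)(Σy)/n = 1333141.79 − 1353366 = -20224.21
b = Sxy/Sxx = -20224.21/6111904 = -0.003309
a = ȳ − b·x̄ = 96.6 − (-0.003309)·1556.666667 = 101.750990
Set a + b·x = 93.45: x = (93.45 − 101.750990) / (-0.003309) = 2508.619677

2508.620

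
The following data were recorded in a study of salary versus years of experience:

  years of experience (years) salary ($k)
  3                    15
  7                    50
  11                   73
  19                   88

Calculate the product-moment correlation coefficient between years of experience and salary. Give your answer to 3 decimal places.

n = 4, Σx = 40, Σy = 226, Σxy = 2870, Σx² = 540, Σy² = 15798
Sxx = Σx² − (Σx)²/n = 540 − 400 = 140
Sxy = Σxy − (Σx)(Σy)/n = 2870 − 2260 = 610
Syy = Σy² − (Σy)²/n = 15798 − 12769 = 3029
r = Sxy/√(Sxx·Syy) = 610/√(424060) = 610/651.198894 = 0.936734

0.937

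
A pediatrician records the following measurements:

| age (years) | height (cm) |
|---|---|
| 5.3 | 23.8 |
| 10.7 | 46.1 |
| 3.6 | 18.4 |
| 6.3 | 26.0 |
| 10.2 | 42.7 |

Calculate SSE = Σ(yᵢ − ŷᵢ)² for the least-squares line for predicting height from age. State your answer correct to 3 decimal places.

5.905

n = 5, Σx = 36.1, Σy = 157, Σxy = 1284.99, Σx² = 299.27, Σy² = 5529.5
Sxx = Σx² − (Σx)²/n = 299.27 − 260.642 = 38.628
Sxy = Σxy − (Σx)(Σy)/n = 1284.99 − 1133.54 = 151.45
Syy = Σy² − (Σy)²/n = 5529.5 − 4929.8 = 599.7
b = Sxy/Sxx = 151.45/38.628 = 3.920731
SSE = Syy − b·Sxy = 599.7 − 3.920731·151.45 = 5.905279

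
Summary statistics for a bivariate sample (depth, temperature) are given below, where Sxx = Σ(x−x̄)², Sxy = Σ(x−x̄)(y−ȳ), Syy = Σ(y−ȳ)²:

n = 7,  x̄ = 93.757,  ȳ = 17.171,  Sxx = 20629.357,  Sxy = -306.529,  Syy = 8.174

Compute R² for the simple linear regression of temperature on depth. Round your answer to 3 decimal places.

R² = Sxy²/(Sxx·Syy) = (-306.529)²/(20629.357·8.174) = 0.557215

0.557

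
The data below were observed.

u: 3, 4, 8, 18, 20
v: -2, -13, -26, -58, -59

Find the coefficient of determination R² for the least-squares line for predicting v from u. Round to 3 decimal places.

0.979

n = 5, Σx = 53, Σy = -158, Σxy = -2490, Σx² = 813, Σy² = 7694
Sxx = Σx² − (Σx)²/n = 813 − 561.8 = 251.2
Sxy = Σxy − (Σx)(Σy)/n = -2490 − (-1674.8) = -815.2
Syy = Σy² − (Σy)²/n = 7694 − 4992.8 = 2701.2
R² = Sxy²/(Sxx·Syy) = (-815.2)²/(251.2·2701.2) = 0.979382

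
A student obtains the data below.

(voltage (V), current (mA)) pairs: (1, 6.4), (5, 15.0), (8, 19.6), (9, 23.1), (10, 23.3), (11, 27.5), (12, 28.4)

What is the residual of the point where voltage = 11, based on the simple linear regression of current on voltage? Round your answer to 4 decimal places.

1.0286

n = 7, Σx = 56, Σy = 143.3, Σxy = 1322.4, Σx² = 536
Sxx = Σx² − (Σx)²/n = 536 − 448 = 88
Sxy = Σxy − (Σx)(Σy)/n = 1322.4 − 1146.4 = 176
b = Sxy/Sxx = 176/88 = 2
a = ȳ − b·x̄ = 20.471429 − 2·8 = 4.471429
ŷ(11) = 4.471429 + 2·11 = 26.471429
residual = y − ŷ = 27.5 − 26.471429 = 1.028571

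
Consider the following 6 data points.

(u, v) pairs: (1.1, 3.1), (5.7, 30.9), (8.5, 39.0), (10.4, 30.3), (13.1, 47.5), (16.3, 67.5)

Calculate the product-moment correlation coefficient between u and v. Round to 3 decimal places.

0.946

n = 6, Σx = 55.1, Σy = 218.3, Σxy = 2548.66, Σx² = 651.41, Σy² = 10216.01
Sxx = Σx² − (Σx)²/n = 651.41 − 506.001667 = 145.408333
Sxy = Σxy − (Σx)(Σy)/n = 2548.66 − 2004.721667 = 543.938333
Syy = Σy² − (Σy)²/n = 10216.01 − 7942.481667 = 2273.528333
r = Sxy/√(Sxx·Syy) = 543.938333/√(330589.965736) = 543.938333/574.969535 = 0.946030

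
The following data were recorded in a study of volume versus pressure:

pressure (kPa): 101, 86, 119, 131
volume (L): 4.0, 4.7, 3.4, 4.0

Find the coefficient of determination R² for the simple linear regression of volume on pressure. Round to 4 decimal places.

0.4908

n = 4, Σx = 437, Σy = 16.1, Σxy = 1736.8, Σx² = 48919, Σy² = 65.65
Sxx = Σx² − (Σx)²/n = 48919 − 47742.25 = 1176.75
Sxy = Σxy − (Σx)(Σy)/n = 1736.8 − 1758.925 = -22.125
Syy = Σy² − (Σy)²/n = 65.65 − 64.8025 = 0.8475
R² = Sxy²/(Sxx·Syy) = (-22.125)²/(1176.75·0.8475) = 0.490843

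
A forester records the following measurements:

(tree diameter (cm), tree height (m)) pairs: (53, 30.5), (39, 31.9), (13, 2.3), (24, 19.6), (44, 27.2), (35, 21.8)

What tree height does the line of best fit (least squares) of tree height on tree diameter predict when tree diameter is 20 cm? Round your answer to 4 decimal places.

12.2089

n = 6, Σx = 208, Σy = 133.3, Σxy = 5320.7, Σx² = 8236
Sxx = Σx² − (Σx)²/n = 8236 − 7210.666667 = 1025.333333
Sxy = Σxy − (Σx)(Σy)/n = 5320.7 − 4621.066667 = 699.633333
b = Sxy/Sxx = 699.633333/1025.333333 = 0.682347
a = ȳ − b·x̄ = 22.216667 − 0.682347·34.666667 = -1.438036
ŷ(20) = a + b·20 = -1.438036 + 0.682347·20 = 12.208908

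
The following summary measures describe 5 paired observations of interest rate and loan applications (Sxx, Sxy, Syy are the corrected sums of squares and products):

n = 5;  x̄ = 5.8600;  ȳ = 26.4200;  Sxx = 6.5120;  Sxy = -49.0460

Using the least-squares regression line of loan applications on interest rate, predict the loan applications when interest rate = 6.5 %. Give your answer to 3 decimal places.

21.600

b = Sxy/Sxx = -49.046/6.512 = -7.531634
a = ȳ − b·x̄ = 26.42 − (-7.531634)·5.86 = 70.555375
ŷ(6.5) = a + b·6.5 = 70.555375 + (-7.531634)·6.5 = 21.599754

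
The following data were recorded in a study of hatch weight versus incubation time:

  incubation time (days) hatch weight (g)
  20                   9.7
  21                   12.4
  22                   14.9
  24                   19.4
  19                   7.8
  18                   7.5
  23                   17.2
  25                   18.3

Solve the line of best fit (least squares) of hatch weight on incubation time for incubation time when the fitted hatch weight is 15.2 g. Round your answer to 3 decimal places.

22.453

n = 8, Σx = 172, Σy = 107.2, Σxy = 2384.1, Σx² = 3740
Sxx = Σx² − (Σx)²/n = 3740 − 3698 = 42
Sxy = Σxy − (Σx)(Σy)/n = 2384.1 − 2304.8 = 79.3
b = Sxy/Sxx = 79.3/42 = 1.888095
a = ȳ − b·x̄ = 13.4 − 1.888095·21.5 = -27.194048
Set a + b·x = 15.2: x = (15.2 − (-27.194048)) / 1.888095 = 22.453342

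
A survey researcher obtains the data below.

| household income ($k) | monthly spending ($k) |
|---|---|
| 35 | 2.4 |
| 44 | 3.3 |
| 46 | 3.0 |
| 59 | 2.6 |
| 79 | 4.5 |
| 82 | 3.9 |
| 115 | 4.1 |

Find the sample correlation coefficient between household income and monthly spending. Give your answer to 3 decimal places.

n = 7, Σx = 460, Σy = 23.8, Σxy = 1667.4, Σx² = 34948, Σy² = 84.68
Sxx = Σx² − (Σx)²/n = 34948 − 30228.571429 = 4719.428571
Sxy = Σxy − (Σx)(Σy)/n = 1667.4 − 1564 = 103.4
Syy = Σy² − (Σy)²/n = 84.68 − 80.92 = 3.76
r = Sxy/√(Sxx·Syy) = 103.4/√(17745.051429) = 103.4/133.210553 = 0.776215

0.776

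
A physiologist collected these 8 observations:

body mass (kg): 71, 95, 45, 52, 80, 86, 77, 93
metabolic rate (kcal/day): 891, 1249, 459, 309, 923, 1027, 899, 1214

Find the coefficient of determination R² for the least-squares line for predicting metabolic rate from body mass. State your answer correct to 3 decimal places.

0.935

n = 8, Σx = 599, Σy = 6971, Σxy = 562926, Σx² = 47169, Σy² = 6848699
Sxx = Σx² − (Σx)²/n = 47169 − 44850.125 = 2318.875
Sxy = Σxy − (Σx)(Σy)/n = 562926 − 521953.625 = 40972.375
Syy = Σy² − (Σy)²/n = 6848699 − 6074355.125 = 774343.875
R² = Sxy²/(Sxx·Syy) = (40972.375)²/(2318.875·774343.875) = 0.934913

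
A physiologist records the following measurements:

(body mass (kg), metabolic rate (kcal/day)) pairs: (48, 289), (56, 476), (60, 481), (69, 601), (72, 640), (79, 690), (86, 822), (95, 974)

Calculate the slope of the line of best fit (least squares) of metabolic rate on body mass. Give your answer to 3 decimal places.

13.448

n = 8, Σx = 565, Σy = 4973, Σxy = 374669, Σx² = 41647
Sxx = Σx² − (Σx)²/n = 41647 − 39903.125 = 1743.875
Sxy = Σxy − (Σx)(Σy)/n = 374669 − 351218.125 = 23450.875
b = Sxy/Sxx = 23450.875/1743.875 = 13.447566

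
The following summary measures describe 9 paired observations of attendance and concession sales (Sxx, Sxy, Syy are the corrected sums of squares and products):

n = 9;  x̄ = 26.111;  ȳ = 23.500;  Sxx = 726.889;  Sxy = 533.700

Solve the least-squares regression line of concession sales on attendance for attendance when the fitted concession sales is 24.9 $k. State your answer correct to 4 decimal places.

b = Sxy/Sxx = 533.7/726.889 = 0.734225
a = ȳ − b·x̄ = 23.5 − 0.734225·26.111 = 4.328654
Set a + b·x = 24.9: x = (24.9 − 4.328654) / 0.734225 = 28.017773

28.0178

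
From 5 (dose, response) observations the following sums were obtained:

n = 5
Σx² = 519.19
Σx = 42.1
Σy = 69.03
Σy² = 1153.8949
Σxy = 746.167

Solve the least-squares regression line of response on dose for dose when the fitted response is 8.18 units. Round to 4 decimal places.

2.8017

Sxx = Σx² − (Σx)²/n = 519.19 − 354.482 = 164.708
Sxy = Σxy − (Σx)(Σy)/n = 746.167 − 581.2326 = 164.9344
b = Sxy/Sxx = 164.9344/164.708 = 1.001375
a = ȳ − b·x̄ = 13.806 − 1.001375·8.42 = 5.374426
Set a + b·x = 8.18: x = (8.18 − 5.374426) / 1.001375 = 2.801723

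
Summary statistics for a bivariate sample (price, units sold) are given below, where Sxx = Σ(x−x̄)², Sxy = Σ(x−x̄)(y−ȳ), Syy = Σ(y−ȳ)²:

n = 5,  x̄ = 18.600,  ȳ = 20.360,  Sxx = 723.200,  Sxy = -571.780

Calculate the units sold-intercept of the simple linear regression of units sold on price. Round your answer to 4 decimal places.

b = Sxy/Sxx = -571.78/723.2 = -0.790625
a = ȳ − b·x̄ = 20.36 − (-0.790625)·18.6 = 35.065625

35.0656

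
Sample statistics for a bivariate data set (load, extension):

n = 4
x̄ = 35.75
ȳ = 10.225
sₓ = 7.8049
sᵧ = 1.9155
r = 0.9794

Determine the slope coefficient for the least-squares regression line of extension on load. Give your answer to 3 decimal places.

b = r · sᵧ/sₓ = 0.9794 · 1.9155/7.8049 = 0.240367

0.240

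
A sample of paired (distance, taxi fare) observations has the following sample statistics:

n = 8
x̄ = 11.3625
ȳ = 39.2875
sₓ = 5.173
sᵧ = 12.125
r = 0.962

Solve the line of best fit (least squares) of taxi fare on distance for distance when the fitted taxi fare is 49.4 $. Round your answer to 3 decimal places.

15.847

b = r · sᵧ/sₓ = 0.962 · 12.125/5.173 = 2.254833
a = ȳ − b·x̄ = 39.2875 − 2.254833·11.3625 = 13.666962
Set a + b·x = 49.4: x = (49.4 − 13.666962) / 2.254833 = 15.847311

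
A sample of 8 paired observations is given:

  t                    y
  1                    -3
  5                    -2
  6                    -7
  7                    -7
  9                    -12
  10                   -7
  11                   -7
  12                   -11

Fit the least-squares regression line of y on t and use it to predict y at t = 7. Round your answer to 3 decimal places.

n = 8, Σx = 61, Σy = -56, Σxy = -491, Σx² = 557
Sxx = Σx² − (Σx)²/n = 557 − 465.125 = 91.875
Sxy = Σxy − (Σx)(Σy)/n = -491 − (-427) = -64
b = Sxy/Sxx = -64/91.875 = -0.696599
a = ȳ − b·x̄ = -7 − (-0.696599)·7.625 = -1.688435
ŷ(7) = a + b·7 = -1.688435 + (-0.696599)·7 = -6.564626

-6.565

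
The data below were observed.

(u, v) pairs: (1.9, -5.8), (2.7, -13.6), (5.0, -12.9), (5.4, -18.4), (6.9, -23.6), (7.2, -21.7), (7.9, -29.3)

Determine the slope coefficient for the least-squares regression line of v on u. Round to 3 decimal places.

-3.185

n = 7, Σx = 37, Σy = -125.3, Σxy = -762.15, Σx² = 226.92
Sxx = Σx² − (Σx)²/n = 226.92 − 195.571429 = 31.348571
Sxy = Σxy − (Σx)(Σy)/n = -762.15 − (-662.3) = -99.85
b = Sxy/Sxx = -99.85/31.348571 = -3.185153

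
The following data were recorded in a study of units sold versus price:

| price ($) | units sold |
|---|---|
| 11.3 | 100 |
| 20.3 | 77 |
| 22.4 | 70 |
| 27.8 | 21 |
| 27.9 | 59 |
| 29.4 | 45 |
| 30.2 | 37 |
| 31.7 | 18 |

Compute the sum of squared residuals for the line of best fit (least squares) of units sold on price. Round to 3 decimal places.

n = 8, Σx = 201, Σy = 427, Σxy = 9502, Σx² = 5374.08, Σy² = 28469
Sxx = Σx² − (Σx)²/n = 5374.08 − 5050.125 = 323.955
Sxy = Σxy − (Σx)(Σy)/n = 9502 − 10728.375 = -1226.375
Syy = Σy² − (Σy)²/n = 28469 − 22791.125 = 5677.875
b = Sxy/Sxx = -1226.375/323.955 = -3.785634
SSE = Syy − b·Sxy = 5677.875 − (-3.785634)·(-1226.375) = 1035.268340

1035.268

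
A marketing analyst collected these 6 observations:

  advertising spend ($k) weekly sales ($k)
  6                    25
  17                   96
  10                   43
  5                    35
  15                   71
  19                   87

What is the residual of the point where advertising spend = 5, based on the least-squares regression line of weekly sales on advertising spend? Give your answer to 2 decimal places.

8.91

n = 6, Σx = 72, Σy = 357, Σxy = 5105, Σx² = 1036
Sxx = Σx² − (Σx)²/n = 1036 − 864 = 172
Sxy = Σxy − (Σx)(Σy)/n = 5105 − 4284 = 821
b = Sxy/Sxx = 821/172 = 4.773256
a = ȳ − b·x̄ = 59.5 − 4.773256·12 = 2.220930
ŷ(5) = 2.220930 + 4.773256·5 = 26.087209
residual = y − ŷ = 35 − 26.087209 = 8.912791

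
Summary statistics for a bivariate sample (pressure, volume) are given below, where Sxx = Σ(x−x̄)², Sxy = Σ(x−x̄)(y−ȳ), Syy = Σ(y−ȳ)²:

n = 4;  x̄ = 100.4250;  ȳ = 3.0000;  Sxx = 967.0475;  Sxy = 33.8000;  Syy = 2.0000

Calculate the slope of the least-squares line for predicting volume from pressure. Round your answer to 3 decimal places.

b = Sxy/Sxx = 33.8/967.0475 = 0.034952

0.035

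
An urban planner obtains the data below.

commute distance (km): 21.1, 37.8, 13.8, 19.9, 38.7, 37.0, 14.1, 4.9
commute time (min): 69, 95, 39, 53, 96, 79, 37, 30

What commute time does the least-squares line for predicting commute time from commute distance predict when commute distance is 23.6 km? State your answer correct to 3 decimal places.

62.618

n = 8, Σx = 187.3, Σy = 498, Σxy = 13946.7, Σx² = 5550.01
Sxx = Σx² − (Σx)²/n = 5550.01 − 4385.16125 = 1164.84875
Sxy = Σxy − (Σx)(Σy)/n = 13946.7 − 11659.425 = 2287.275
b = Sxy/Sxx = 2287.275/1164.84875 = 1.963581
a = ȳ − b·x̄ = 62.25 − 1.963581·23.4125 = 16.277657
ŷ(23.6) = a + b·23.6 = 16.277657 + 1.963581·23.6 = 62.618171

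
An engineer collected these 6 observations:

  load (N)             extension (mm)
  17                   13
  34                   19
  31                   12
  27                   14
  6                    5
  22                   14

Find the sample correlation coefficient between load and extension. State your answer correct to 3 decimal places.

n = 6, Σx = 137, Σy = 77, Σxy = 1955, Σx² = 3655, Σy² = 1091
Sxx = Σx² − (Σx)²/n = 3655 − 3128.166667 = 526.833333
Sxy = Σxy − (Σx)(Σy)/n = 1955 − 1758.166667 = 196.833333
Syy = Σy² − (Σy)²/n = 1091 − 988.166667 = 102.833333
r = Sxy/√(Sxx·Syy) = 196.833333/√(54176.027778) = 196.833333/232.757444 = 0.845659

0.846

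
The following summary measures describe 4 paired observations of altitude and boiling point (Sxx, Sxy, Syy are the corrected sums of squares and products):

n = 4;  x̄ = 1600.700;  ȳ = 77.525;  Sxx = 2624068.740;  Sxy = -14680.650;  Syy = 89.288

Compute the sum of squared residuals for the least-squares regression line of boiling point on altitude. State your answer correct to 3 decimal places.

7.155

b = Sxy/Sxx = -14680.65/2624068.74 = -0.005595
SSE = Syy − b·Sxy = 89.288 − (-0.005595)·(-14680.65) = 7.155440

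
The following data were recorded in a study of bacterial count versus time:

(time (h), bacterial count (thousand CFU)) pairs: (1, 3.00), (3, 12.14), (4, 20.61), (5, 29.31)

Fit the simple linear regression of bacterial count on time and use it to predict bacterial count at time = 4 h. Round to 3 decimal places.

n = 4, Σx = 13, Σy = 65.06, Σxy = 268.41, Σx² = 51
Sxx = Σx² − (Σx)²/n = 51 − 42.25 = 8.75
Sxy = Σxy − (Σx)(Σy)/n = 268.41 − 211.445 = 56.965
b = Sxy/Sxx = 56.965/8.75 = 6.510286
a = ȳ − b·x̄ = 16.265 − 6.510286·3.25 = -4.893429
ŷ(4) = a + b·4 = -4.893429 + 6.510286·4 = 21.147714

21.148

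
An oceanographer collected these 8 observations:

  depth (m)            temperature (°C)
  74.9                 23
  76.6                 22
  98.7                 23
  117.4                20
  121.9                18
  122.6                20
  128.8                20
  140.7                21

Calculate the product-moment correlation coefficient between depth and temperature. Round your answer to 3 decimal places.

n = 8, Σx = 881.6, Σy = 167, Σxy = 18202.9, Σx² = 101278.32, Σy² = 3507
Sxx = Σx² − (Σx)²/n = 101278.32 − 97152.32 = 4126
Sxy = Σxy − (Σx)(Σy)/n = 18202.9 − 18403.4 = -200.5
Syy = Σy² − (Σy)²/n = 3507 − 3486.125 = 20.875
r = Sxy/√(Sxx·Syy) = -200.5/√(86130.25) = -200.5/293.479556 = -0.683182

-0.683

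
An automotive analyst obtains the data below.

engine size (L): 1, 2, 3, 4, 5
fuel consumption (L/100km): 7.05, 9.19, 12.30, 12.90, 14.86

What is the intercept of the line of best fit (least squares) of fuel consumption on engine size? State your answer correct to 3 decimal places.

5.461

n = 5, Σx = 15, Σy = 56.3, Σxy = 188.23, Σx² = 55
Sxx = Σx² − (Σx)²/n = 55 − 45 = 10
Sxy = Σxy − (Σx)(Σy)/n = 188.23 − 168.9 = 19.33
b = Sxy/Sxx = 19.33/10 = 1.933
a = ȳ − b·x̄ = 11.26 − 1.933·3 = 5.461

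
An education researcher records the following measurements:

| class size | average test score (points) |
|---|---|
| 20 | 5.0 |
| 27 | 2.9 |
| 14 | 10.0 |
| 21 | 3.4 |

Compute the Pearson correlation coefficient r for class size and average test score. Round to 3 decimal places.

-0.907

n = 4, Σx = 82, Σy = 21.3, Σxy = 389.7, Σx² = 1766, Σy² = 144.97
Sxx = Σx² − (Σx)²/n = 1766 − 1681 = 85
Sxy = Σxy − (Σx)(Σy)/n = 389.7 − 436.65 = -46.95
Syy = Σy² − (Σy)²/n = 144.97 − 113.4225 = 31.5475
r = Sxy/√(Sxx·Syy) = -46.95/√(2681.5375) = -46.95/51.783564 = -0.906658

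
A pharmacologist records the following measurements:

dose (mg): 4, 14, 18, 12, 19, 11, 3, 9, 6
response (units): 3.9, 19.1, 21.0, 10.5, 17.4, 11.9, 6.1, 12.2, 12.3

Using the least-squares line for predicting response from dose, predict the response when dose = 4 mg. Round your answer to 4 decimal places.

6.8997

n = 9, Σx = 96, Σy = 114.4, Σxy = 1450.4, Σx² = 1288
Sxx = Σx² − (Σx)²/n = 1288 − 1024 = 264
Sxy = Σxy − (Σx)(Σy)/n = 1450.4 − 1220.266667 = 230.133333
b = Sxy/Sxx = 230.133333/264 = 0.871717
a = ȳ − b·x̄ = 12.711111 − 0.871717·10.666667 = 3.412795
ŷ(4) = a + b·4 = 3.412795 + 0.871717·4 = 6.899663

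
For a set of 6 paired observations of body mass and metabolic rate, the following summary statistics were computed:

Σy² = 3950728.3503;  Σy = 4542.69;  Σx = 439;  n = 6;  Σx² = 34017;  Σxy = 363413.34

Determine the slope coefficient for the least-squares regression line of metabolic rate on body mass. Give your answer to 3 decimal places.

16.364

Sxx = Σx² − (Σx)²/n = 34017 − 32120.166667 = 1896.833333
Sxy = Σxy − (Σx)(Σy)/n = 363413.34 − 332373.485 = 31039.855
b = Sxy/Sxx = 31039.855/1896.833333 = 16.364039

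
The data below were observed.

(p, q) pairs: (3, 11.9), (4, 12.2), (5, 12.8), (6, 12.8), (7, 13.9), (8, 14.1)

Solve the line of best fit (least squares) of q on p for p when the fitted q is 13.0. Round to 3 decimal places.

5.609

n = 6, Σx = 33, Σy = 77.7, Σxy = 435.4, Σx² = 199
Sxx = Σx² − (Σx)²/n = 199 − 181.5 = 17.5
Sxy = Σxy − (Σx)(Σy)/n = 435.4 − 427.35 = 8.05
b = Sxy/Sxx = 8.05/17.5 = 0.46
a = ȳ − b·x̄ = 12.95 − 0.46·5.5 = 10.42
Set a + b·x = 13.0: x = (13.0 − 10.42) / 0.46 = 5.608696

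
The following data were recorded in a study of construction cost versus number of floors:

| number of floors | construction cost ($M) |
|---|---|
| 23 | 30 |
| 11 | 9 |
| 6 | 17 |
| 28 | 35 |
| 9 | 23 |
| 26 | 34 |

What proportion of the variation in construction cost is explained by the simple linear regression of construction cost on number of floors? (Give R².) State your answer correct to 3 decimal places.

n = 6, Σx = 103, Σy = 148, Σxy = 2962, Σx² = 2227, Σy² = 4180
Sxx = Σx² − (Σx)²/n = 2227 − 1768.166667 = 458.833333
Sxy = Σxy − (Σx)(Σy)/n = 2962 − 2540.666667 = 421.333333
Syy = Σy² − (Σy)²/n = 4180 − 3650.666667 = 529.333333
R² = Sxy²/(Sxx·Syy) = (421.333333)²/(458.833333·529.333333) = 0.730916

0.731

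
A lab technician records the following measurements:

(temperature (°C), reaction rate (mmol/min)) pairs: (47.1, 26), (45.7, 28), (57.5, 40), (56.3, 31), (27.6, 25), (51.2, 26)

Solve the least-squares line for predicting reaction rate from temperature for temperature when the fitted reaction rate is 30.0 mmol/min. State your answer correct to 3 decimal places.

49.545

n = 6, Σx = 285.4, Σy = 176, Σxy = 8570.7, Σx² = 14166.04
Sxx = Σx² − (Σx)²/n = 14166.04 − 13575.526667 = 590.513333
Sxy = Σxy − (Σx)(Σy)/n = 8570.7 − 8371.733333 = 198.966667
b = Sxy/Sxx = 198.966667/590.513333 = 0.336938
a = ȳ − b·x̄ = 29.333333 − 0.336938·47.566667 = 13.306293
Set a + b·x = 30.0: x = (30.0 − 13.306293) / 0.336938 = 49.545267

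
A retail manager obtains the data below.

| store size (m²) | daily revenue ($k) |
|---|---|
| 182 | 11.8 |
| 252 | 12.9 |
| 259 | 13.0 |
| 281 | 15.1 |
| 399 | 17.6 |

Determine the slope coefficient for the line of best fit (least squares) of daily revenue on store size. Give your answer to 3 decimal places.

0.028

n = 5, Σx = 1373, Σy = 70.4, Σxy = 20030.9, Σx² = 401871
Sxx = Σx² − (Σx)²/n = 401871 − 377025.8 = 24845.2
Sxy = Σxy − (Σx)(Σy)/n = 20030.9 − 19331.84 = 699.06
b = Sxy/Sxx = 699.06/24845.2 = 0.028137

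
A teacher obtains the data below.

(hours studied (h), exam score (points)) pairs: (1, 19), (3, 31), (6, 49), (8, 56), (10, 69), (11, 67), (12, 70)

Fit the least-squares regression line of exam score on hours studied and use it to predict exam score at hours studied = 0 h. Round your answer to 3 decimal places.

n = 7, Σx = 51, Σy = 361, Σxy = 3121, Σx² = 475
Sxx = Σx² − (Σx)²/n = 475 − 371.571429 = 103.428571
Sxy = Σxy − (Σx)(Σy)/n = 3121 − 2630.142857 = 490.857143
b = Sxy/Sxx = 490.857143/103.428571 = 4.745856
a = ȳ − b·x̄ = 51.571429 − 4.745856·7.285714 = 16.994475
ŷ(0) = a + b·0 = 16.994475 + 4.745856·0 = 16.994475

16.994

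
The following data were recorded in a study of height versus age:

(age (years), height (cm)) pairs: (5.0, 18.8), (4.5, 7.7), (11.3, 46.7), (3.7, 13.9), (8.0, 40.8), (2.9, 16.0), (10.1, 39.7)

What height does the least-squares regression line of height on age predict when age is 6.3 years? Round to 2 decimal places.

25.35

n = 7, Σx = 45.5, Σy = 183.6, Σxy = 1481.56, Σx² = 361.05
Sxx = Σx² − (Σx)²/n = 361.05 − 295.75 = 65.3
Sxy = Σxy − (Σx)(Σy)/n = 1481.56 − 1193.4 = 288.16
b = Sxy/Sxx = 288.16/65.3 = 4.412864
a = ȳ − b·x̄ = 26.228571 − 4.412864·6.5 = -2.455043
ŷ(6.3) = a + b·6.3 = -2.455043 + 4.412864·6.3 = 25.345999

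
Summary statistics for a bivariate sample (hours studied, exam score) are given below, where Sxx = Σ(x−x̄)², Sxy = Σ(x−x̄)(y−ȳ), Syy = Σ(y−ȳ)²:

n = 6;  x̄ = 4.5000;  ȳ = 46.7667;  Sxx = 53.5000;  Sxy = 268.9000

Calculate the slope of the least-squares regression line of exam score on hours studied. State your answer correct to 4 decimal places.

b = Sxy/Sxx = 268.9/53.5 = 5.026168

5.0262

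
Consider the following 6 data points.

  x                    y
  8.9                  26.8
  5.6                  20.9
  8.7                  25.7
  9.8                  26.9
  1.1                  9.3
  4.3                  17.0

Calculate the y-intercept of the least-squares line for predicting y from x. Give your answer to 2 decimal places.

7.92

n = 6, Σx = 38.4, Σy = 126.6, Σxy = 926.1, Σx² = 302
Sxx = Σx² − (Σx)²/n = 302 − 245.76 = 56.24
Sxy = Σxy − (Σx)(Σy)/n = 926.1 − 810.24 = 115.86
b = Sxy/Sxx = 115.86/56.24 = 2.060100
a = ȳ − b·x̄ = 21.1 − 2.060100·6.4 = 7.915363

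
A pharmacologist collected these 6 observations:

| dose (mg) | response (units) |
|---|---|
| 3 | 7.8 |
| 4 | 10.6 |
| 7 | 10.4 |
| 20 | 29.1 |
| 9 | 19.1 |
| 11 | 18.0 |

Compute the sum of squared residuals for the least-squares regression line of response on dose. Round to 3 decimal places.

20.917

n = 6, Σx = 54, Σy = 95, Σxy = 1090.5, Σx² = 676, Σy² = 1816.98
Sxx = Σx² − (Σx)²/n = 676 − 486 = 190
Sxy = Σxy − (Σx)(Σy)/n = 1090.5 − 855 = 235.5
Syy = Σy² − (Σy)²/n = 1816.98 − 1504.166667 = 312.813333
b = Sxy/Sxx = 235.5/190 = 1.239474
SSE = Syy − b·Sxy = 312.813333 − 1.239474·235.5 = 20.917281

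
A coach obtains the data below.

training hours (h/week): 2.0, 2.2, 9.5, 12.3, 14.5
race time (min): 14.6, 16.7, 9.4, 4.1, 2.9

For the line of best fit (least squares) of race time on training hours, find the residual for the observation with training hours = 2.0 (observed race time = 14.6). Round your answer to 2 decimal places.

n = 5, Σx = 40.5, Σy = 47.7, Σxy = 247.72, Σx² = 460.63
Sxx = Σx² − (Σx)²/n = 460.63 − 328.05 = 132.58
Sxy = Σxy − (Σx)(Σy)/n = 247.72 − 386.37 = -138.65
b = Sxy/Sxx = -138.65/132.58 = -1.045784
a = ȳ − b·x̄ = 9.54 − (-1.045784)·8.1 = 18.010848
ŷ(2.0) = 18.010848 + (-1.045784)·2 = 15.919280
residual = y − ŷ = 14.6 − 15.919280 = -1.319280

-1.32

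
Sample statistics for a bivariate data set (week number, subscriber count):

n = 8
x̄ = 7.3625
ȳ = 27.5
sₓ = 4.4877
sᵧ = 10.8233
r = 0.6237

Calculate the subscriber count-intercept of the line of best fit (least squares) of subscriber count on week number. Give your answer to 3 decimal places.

b = r · sᵧ/sₓ = 0.6237 · 10.8233/4.4877 = 1.504221
a = ȳ − b·x̄ = 27.5 − 1.504221·7.3625 = 16.425173

16.425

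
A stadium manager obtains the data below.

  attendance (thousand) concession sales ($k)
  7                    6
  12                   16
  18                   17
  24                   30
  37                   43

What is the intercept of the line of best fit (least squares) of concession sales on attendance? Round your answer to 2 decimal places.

-1.35

n = 5, Σx = 98, Σy = 112, Σxy = 2851, Σx² = 2462
Sxx = Σx² − (Σx)²/n = 2462 − 1920.8 = 541.2
Sxy = Σxy − (Σx)(Σy)/n = 2851 − 2195.2 = 655.8
b = Sxy/Sxx = 655.8/541.2 = 1.211752
a = ȳ − b·x̄ = 22.4 − 1.211752·19.6 = -1.350333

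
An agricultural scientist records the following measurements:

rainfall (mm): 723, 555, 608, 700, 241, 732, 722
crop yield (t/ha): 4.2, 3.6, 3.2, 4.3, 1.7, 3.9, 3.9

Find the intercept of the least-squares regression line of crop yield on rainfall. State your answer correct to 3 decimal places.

0.595

n = 7, Σx = 4281, Σy = 24.8, Σxy = 16070.5, Σx² = 2805607
Sxx = Σx² − (Σx)²/n = 2805607 − 2618137.285714 = 187469.714286
Sxy = Σxy − (Σx)(Σy)/n = 16070.5 − 15166.971429 = 903.528571
b = Sxy/Sxx = 903.528571/187469.714286 = 0.004820
a = ȳ − b·x̄ = 3.542857 − 0.004820·611.571429 = 0.595329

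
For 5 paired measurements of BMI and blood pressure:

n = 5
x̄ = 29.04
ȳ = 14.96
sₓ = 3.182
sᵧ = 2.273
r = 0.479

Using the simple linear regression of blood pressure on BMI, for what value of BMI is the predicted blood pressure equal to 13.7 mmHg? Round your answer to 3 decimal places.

25.358

b = r · sᵧ/sₓ = 0.479 · 2.273/3.182 = 0.342164
a = ȳ − b·x̄ = 14.96 − 0.342164·29.04 = 5.023547
Set a + b·x = 13.7: x = (13.7 − 5.023547) / 0.342164 = 25.357559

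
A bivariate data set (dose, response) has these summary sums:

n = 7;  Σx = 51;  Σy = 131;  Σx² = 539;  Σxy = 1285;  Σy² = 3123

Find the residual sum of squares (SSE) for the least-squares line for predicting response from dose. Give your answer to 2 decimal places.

18.75

Sxx = Σx² − (Σx)²/n = 539 − 371.571429 = 167.428571
Sxy = Σxy − (Σx)(Σy)/n = 1285 − 954.428571 = 330.571429
Syy = Σy² − (Σy)²/n = 3123 − 2451.571429 = 671.428571
b = Sxy/Sxx = 330.571429/167.428571 = 1.974403
SSE = Syy − b·Sxy = 671.428571 − 1.974403·330.571429 = 18.747440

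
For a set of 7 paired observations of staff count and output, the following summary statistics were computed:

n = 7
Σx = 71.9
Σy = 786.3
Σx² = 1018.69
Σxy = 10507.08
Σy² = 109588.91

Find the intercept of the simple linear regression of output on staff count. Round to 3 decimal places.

23.219

Sxx = Σx² − (Σx)²/n = 1018.69 − 738.515714 = 280.174286
Sxy = Σxy − (Σx)(Σy)/n = 10507.08 − 8076.424286 = 2430.655714
b = Sxy/Sxx = 2430.655714/280.174286 = 8.675513
a = ȳ − b·x̄ = 112.328571 − 8.675513·10.271429 = 23.218657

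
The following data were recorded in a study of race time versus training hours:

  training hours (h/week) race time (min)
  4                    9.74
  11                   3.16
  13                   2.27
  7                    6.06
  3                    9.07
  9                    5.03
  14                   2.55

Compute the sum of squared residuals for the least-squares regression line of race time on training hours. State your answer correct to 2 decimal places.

n = 7, Σx = 61, Σy = 37.88, Σxy = 253.83, Σx² = 641, Σy² = 260.798
Sxx = Σx² − (Σx)²/n = 641 − 531.571429 = 109.428571
Sxy = Σxy − (Σx)(Σy)/n = 253.83 − 330.097143 = -76.267143
Syy = Σy² − (Σy)²/n = 260.798 − 204.984914 = 55.813086
b = Sxy/Sxx = -76.267143/109.428571 = -0.696958
SSE = Syy − b·Sxy = 55.813086 − (-0.696958)·(-76.267143) = 2.658073

2.66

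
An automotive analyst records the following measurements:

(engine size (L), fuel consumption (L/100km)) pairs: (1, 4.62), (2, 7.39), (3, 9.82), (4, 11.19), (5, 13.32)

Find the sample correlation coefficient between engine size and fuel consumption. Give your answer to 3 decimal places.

n = 5, Σx = 15, Σy = 46.34, Σxy = 160.22, Σx² = 55, Σy² = 475.0274
Sxx = Σx² − (Σx)²/n = 55 − 45 = 10
Sxy = Σxy − (Σx)(Σy)/n = 160.22 − 139.02 = 21.2
Syy = Σy² − (Σy)²/n = 475.0274 − 429.47912 = 45.54828
r = Sxy/√(Sxx·Syy) = 21.2/√(455.4828) = 21.2/21.342043 = 0.993344

0.993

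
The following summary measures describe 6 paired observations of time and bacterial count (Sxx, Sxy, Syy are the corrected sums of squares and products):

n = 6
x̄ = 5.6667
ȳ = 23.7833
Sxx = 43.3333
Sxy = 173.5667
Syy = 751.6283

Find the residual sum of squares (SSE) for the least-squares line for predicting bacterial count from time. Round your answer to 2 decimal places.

56.43

b = Sxy/Sxx = 173.5667/43.3333 = 4.005388
SSE = Syy − b·Sxy = 751.6283 − 4.005388·173.5667 = 56.426242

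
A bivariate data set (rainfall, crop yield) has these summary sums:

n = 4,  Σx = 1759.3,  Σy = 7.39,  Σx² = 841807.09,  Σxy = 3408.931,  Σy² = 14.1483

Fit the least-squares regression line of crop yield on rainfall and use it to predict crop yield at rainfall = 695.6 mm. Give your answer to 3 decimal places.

2.444

Sxx = Σx² − (Σx)²/n = 841807.09 − 773784.1225 = 68022.9675
Sxy = Σxy − (Σx)(Σy)/n = 3408.931 − 3250.30675 = 158.62425
b = Sxy/Sxx = 158.62425/68022.9675 = 0.002332
a = ȳ − b·x̄ = 1.8475 − 0.002332·439.825 = 0.821862
ŷ(695.6) = a + b·695.6 = 0.821862 + 0.002332·695.6 = 2.443947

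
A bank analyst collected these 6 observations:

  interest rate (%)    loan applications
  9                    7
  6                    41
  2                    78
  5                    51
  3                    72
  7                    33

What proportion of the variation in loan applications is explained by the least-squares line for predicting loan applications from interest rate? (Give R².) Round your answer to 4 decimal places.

0.9922

n = 6, Σx = 32, Σy = 282, Σxy = 1167, Σx² = 204, Σy² = 16688
Sxx = Σx² − (Σx)²/n = 204 − 170.666667 = 33.333333
Sxy = Σxy − (Σx)(Σy)/n = 1167 − 1504 = -337
Syy = Σy² − (Σy)²/n = 16688 − 13254 = 3434
R² = Sxy²/(Sxx·Syy) = (-337)²/(33.333333·3434) = 0.992158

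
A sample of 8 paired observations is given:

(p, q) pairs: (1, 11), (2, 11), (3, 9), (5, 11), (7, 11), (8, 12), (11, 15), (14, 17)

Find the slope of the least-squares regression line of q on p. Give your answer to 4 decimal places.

n = 8, Σx = 51, Σy = 97, Σxy = 691, Σx² = 469
Sxx = Σx² − (Σx)²/n = 469 − 325.125 = 143.875
Sxy = Σxy − (Σx)(Σy)/n = 691 − 618.375 = 72.625
b = Sxy/Sxx = 72.625/143.875 = 0.504778

0.5048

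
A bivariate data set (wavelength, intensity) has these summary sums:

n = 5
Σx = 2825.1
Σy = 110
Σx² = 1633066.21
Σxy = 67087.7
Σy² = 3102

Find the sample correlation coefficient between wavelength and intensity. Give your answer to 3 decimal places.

Sxx = Σx² − (Σx)²/n = 1633066.21 − 1596238.002 = 36828.208
Sxy = Σxy − (Σx)(Σy)/n = 67087.7 − 62152.2 = 4935.5
Syy = Σy² − (Σy)²/n = 3102 − 2420 = 682
r = Sxy/√(Sxx·Syy) = 4935.5/√(25116837.856) = 4935.5/5011.670166 = 0.984801

0.985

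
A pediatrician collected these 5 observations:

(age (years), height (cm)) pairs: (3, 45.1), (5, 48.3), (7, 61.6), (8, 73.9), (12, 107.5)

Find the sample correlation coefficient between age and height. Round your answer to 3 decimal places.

0.977

n = 5, Σx = 35, Σy = 336.4, Σxy = 2689.2, Σx² = 291, Σy² = 25178.92
Sxx = Σx² − (Σx)²/n = 291 − 245 = 46
Sxy = Σxy − (Σx)(Σy)/n = 2689.2 − 2354.8 = 334.4
Syy = Σy² − (Σy)²/n = 25178.92 − 22632.992 = 2545.928
r = Sxy/√(Sxx·Syy) = 334.4/√(117112.688) = 334.4/342.217311 = 0.977157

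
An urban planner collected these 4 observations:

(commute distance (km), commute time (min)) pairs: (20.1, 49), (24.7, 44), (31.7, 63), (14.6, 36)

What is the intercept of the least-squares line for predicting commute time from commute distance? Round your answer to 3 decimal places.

15.925

n = 4, Σx = 91.1, Σy = 192, Σxy = 4594.4, Σx² = 2232.15
Sxx = Σx² − (Σx)²/n = 2232.15 − 2074.8025 = 157.3475
Sxy = Σxy − (Σx)(Σy)/n = 4594.4 − 4372.8 = 221.6
b = Sxy/Sxx = 221.6/157.3475 = 1.408348
a = ȳ − b·x̄ = 48 − 1.408348·22.775 = 15.924880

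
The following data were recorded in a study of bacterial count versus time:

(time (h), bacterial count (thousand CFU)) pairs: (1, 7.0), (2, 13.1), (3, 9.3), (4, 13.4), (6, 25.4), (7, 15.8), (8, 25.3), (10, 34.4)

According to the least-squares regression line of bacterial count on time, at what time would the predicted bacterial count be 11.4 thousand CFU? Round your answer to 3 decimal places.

2.716

n = 8, Σx = 41, Σy = 143.7, Σxy = 924.1, Σx² = 279
Sxx = Σx² − (Σx)²/n = 279 − 210.125 = 68.875
Sxy = Σxy − (Σx)(Σy)/n = 924.1 − 736.4625 = 187.6375
b = Sxy/Sxx = 187.6375/68.875 = 2.724319
a = ȳ − b·x̄ = 17.9625 − 2.724319·5.125 = 4.000363
Set a + b·x = 11.4: x = (11.4 − 4.000363) / 2.724319 = 2.716141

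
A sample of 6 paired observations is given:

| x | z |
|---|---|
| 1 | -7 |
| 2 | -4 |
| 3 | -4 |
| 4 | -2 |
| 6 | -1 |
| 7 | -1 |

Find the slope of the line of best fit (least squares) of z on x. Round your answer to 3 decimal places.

0.925

n = 6, Σx = 23, Σy = -19, Σxy = -48, Σx² = 115
Sxx = Σx² − (Σx)²/n = 115 − 88.166667 = 26.833333
Sxy = Σxy − (Σx)(Σy)/n = -48 − (-72.833333) = 24.833333
b = Sxy/Sxx = 24.833333/26.833333 = 0.925466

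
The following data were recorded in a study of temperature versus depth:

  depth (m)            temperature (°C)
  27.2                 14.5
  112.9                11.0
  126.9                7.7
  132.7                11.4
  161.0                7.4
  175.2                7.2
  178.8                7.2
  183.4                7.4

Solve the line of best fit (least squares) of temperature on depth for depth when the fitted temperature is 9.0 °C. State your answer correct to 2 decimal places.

141.90

n = 8, Σx = 1098.1, Σy = 73.8, Σxy = 9223.57, Σx² = 169420.19
Sxx = Σx² − (Σx)²/n = 169420.19 − 150727.95125 = 18692.23875
Sxy = Σxy − (Σx)(Σy)/n = 9223.57 − 10129.9725 = -906.4025
b = Sxy/Sxx = -906.4025/18692.23875 = -0.048491
a = ȳ − b·x̄ = 9.225 − (-0.048491)·137.2625 = 15.880975
Set a + b·x = 9.0: x = (9.0 − 15.880975) / (-0.048491) = 141.902551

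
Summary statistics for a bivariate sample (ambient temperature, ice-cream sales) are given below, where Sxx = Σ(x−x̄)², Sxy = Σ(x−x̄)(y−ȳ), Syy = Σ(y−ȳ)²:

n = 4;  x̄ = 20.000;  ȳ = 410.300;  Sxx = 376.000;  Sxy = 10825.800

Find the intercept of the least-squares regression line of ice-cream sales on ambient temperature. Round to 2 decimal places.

b = Sxy/Sxx = 10825.8/376 = 28.792021
a = ȳ − b·x̄ = 410.3 − 28.792021·20 = -165.540426

-165.54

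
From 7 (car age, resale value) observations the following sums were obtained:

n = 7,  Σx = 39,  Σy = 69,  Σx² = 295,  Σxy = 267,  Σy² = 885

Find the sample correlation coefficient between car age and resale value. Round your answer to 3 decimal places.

-0.931

Sxx = Σx² − (Σx)²/n = 295 − 217.285714 = 77.714286
Sxy = Σxy − (Σx)(Σy)/n = 267 − 384.428571 = -117.428571
Syy = Σy² − (Σy)²/n = 885 − 680.142857 = 204.857143
r = Sxy/√(Sxx·Syy) = -117.428571/√(15920.326531) = -117.428571/126.175776 = -0.930674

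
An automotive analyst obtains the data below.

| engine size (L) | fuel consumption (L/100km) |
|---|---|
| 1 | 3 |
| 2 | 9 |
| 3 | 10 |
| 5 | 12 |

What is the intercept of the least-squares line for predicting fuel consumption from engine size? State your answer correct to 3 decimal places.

n = 4, Σx = 11, Σy = 34, Σxy = 111, Σx² = 39
Sxx = Σx² − (Σx)²/n = 39 − 30.25 = 8.75
Sxy = Σxy − (Σx)(Σy)/n = 111 − 93.5 = 17.5
b = Sxy/Sxx = 17.5/8.75 = 2
a = ȳ − b·x̄ = 8.5 − 2·2.75 = 3

3.000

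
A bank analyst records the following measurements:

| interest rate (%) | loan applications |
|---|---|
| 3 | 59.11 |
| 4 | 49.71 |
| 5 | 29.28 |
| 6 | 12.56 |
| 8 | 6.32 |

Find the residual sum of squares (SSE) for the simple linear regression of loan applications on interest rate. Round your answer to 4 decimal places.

188.9213

n = 5, Σx = 26, Σy = 156.98, Σxy = 648.49, Σx² = 150, Σy² = 7020.0906
Sxx = Σx² − (Σx)²/n = 150 − 135.2 = 14.8
Sxy = Σxy − (Σx)(Σy)/n = 648.49 − 816.296 = -167.806
Syy = Σy² − (Σy)²/n = 7020.0906 − 4928.54408 = 2091.54652
b = Sxy/Sxx = -167.806/14.8 = -11.338243
SSE = Syy − b·Sxy = 2091.54652 − (-11.338243)·(-167.806) = 188.921274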